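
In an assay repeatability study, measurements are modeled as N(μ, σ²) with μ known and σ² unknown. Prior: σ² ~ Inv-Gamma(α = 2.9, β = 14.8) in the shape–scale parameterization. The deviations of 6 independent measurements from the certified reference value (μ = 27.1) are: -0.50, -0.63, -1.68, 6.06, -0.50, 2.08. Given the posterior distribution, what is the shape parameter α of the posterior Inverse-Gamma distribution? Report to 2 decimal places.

5.90

With known mean μ and an Inverse-Gamma(α, β) prior on σ², the Normal likelihood is conjugate: posterior is Inv-Gamma(α + n/2, β + Σ(xᵢ−μ)²/2).
Σ(xᵢ−μ)² = (-0.50)² + (-0.63)² + (-1.68)² + (6.06)² + (-0.50)² + (2.08)² = 44.7693.
Posterior: Inv-Gamma(2.9 + 6/2, 14.8 + 44.7693/2) = Inv-Gamma(5.90, 37.18465).
Posterior α = 5.90.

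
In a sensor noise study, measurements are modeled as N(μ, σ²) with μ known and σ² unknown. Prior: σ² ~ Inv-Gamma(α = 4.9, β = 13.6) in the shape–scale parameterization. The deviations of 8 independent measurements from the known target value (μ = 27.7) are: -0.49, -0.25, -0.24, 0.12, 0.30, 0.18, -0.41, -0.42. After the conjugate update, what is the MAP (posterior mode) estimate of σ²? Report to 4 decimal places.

With known mean μ and an Inverse-Gamma(α, β) prior on σ², the Normal likelihood is conjugate: posterior is Inv-Gamma(α + n/2, β + Σ(xᵢ−μ)²/2).
Σ(xᵢ−μ)² = (-0.49)² + (-0.25)² + (-0.24)² + (0.12)² + (0.30)² + (0.18)² + (-0.41)² + (-0.42)² = 0.8415.
Posterior: Inv-Gamma(4.9 + 8/2, 13.6 + 0.8415/2) = Inv-Gamma(8.90, 14.02075).
Mode = β/(α+1) = 14.02075/9.90 = 1.4162.

1.4162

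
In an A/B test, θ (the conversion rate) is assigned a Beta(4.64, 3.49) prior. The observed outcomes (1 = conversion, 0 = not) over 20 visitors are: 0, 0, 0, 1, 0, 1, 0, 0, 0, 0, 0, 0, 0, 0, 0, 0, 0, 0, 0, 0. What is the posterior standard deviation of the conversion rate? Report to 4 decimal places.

0.0787

The Beta prior is conjugate to a Binomial/Bernoulli likelihood; the update adds successes to α and failures to β.
Posterior: Beta(α+k, β+n−k) = Beta(4.64+2, 3.49+18) = Beta(6.64, 21.49).
Var = αβ/((α+β)²(α+β+1)) = 6.64·21.49/(28.13²·29.13) = 0.00619048; SD = √0.00619048 = 0.0787.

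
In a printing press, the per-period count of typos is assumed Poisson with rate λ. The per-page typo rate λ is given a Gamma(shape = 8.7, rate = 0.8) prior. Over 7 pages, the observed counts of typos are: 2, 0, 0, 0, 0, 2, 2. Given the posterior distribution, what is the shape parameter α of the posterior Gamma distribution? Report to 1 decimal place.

With a Gamma(shape α, rate β) prior, the Poisson likelihood is conjugate: the posterior is Gamma(α + ΣXᵢ, β + n).
Sum of counts S = 6 over n = 7 pages.
Posterior: Gamma(α+S, β+n) = Gamma(8.7+6, 0.8+7) = Gamma(14.7, 7.8).
Posterior α = 14.7.

14.7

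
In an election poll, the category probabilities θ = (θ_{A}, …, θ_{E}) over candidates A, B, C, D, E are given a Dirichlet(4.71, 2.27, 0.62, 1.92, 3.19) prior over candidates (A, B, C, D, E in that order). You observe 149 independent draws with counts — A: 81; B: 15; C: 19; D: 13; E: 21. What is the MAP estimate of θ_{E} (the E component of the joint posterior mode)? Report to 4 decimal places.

0.1480

The Dirichlet prior is conjugate to the Multinomial likelihood: each posterior αⱼ = prior αⱼ + observed count nⱼ.
Posterior concentration: (85.71, 17.27, 19.62, 14.92, 24.19), total = 161.71.
Joint mode component: (α_{E}−1)/(Σα−K) = 23.19/156.71 = 0.1480.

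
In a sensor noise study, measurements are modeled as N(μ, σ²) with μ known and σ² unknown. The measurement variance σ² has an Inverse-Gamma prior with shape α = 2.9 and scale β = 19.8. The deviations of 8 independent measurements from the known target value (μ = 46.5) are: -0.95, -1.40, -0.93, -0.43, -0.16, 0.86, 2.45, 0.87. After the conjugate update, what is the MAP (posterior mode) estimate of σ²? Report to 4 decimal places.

With known mean μ and an Inverse-Gamma(α, β) prior on σ², the Normal likelihood is conjugate: posterior is Inv-Gamma(α + n/2, β + Σ(xᵢ−μ)²/2).
Σ(xᵢ−μ)² = (-0.95)² + (-1.40)² + (-0.93)² + (-0.43)² + (-0.16)² + (0.86)² + (2.45)² + (0.87)² = 11.4369.
Posterior: Inv-Gamma(2.9 + 8/2, 19.8 + 11.4369/2) = Inv-Gamma(6.90, 25.51845).
Mode = β/(α+1) = 25.51845/7.90 = 3.2302.

3.2302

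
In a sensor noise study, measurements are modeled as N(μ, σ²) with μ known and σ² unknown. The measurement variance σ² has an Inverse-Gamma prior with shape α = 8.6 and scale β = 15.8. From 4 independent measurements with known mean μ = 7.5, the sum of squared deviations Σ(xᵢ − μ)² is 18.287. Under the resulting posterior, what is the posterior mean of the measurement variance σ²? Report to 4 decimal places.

2.5983

With known mean μ and an Inverse-Gamma(α, β) prior on σ², the Normal likelihood is conjugate: posterior is Inv-Gamma(α + n/2, β + Σ(xᵢ−μ)²/2).
Posterior: Inv-Gamma(8.6 + 4/2, 15.8 + 18.287/2) = Inv-Gamma(10.60, 24.9435).
E[σ²|data] = β/(α−1) = 24.9435/9.60 = 2.5983.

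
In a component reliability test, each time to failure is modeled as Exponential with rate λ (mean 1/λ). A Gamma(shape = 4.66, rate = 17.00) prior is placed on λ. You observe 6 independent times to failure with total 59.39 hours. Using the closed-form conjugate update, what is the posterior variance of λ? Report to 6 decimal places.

With a Gamma(shape α, rate β) prior on the exponential rate λ, the posterior after n observations with total T = Σxᵢ is Gamma(α+n, β+T).
Posterior: Gamma(4.66+6, 17.00+59.39) = Gamma(10.66, 76.39).
Var = α/β² = 0.001827.

0.001827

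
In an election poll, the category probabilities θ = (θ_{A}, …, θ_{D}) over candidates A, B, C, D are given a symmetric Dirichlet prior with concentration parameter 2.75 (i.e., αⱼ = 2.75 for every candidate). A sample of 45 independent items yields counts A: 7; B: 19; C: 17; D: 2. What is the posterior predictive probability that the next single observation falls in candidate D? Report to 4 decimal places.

The Dirichlet prior is conjugate to the Multinomial likelihood: each posterior αⱼ = prior αⱼ + observed count nⱼ.
Posterior concentration: (9.75, 21.75, 19.75, 4.75), total = 56.00.
P(next = D | data) = α_{D}/Σα = 0.0848.

0.0848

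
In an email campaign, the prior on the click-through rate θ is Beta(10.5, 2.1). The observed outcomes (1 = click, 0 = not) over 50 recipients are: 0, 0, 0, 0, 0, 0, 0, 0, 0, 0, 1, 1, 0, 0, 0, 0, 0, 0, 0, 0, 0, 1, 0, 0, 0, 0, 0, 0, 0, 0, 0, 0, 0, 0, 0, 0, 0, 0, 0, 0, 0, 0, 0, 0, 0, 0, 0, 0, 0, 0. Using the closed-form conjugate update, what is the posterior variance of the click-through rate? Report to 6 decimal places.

The Beta prior is conjugate to a Binomial/Bernoulli likelihood; the update adds successes to α and failures to β.
Posterior: Beta(α+k, β+n−k) = Beta(10.5+3, 2.1+47) = Beta(13.5, 49.1).
Var = αβ/((α+β)²(α+β+1)) = 13.5·49.1/(62.6²·63.6) = 0.002660.

0.002660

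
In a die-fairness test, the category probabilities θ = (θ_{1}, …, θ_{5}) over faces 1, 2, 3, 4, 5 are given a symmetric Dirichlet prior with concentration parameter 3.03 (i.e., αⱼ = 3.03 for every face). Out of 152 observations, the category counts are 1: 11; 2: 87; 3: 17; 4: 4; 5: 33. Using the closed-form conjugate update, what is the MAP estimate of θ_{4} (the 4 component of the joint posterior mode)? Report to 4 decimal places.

0.0372

The Dirichlet prior is conjugate to the Multinomial likelihood: each posterior αⱼ = prior αⱼ + observed count nⱼ.
Posterior concentration: (14.03, 90.03, 20.03, 7.03, 36.03), total = 167.15.
Joint mode component: (α_{4}−1)/(Σα−K) = 6.03/162.15 = 0.0372.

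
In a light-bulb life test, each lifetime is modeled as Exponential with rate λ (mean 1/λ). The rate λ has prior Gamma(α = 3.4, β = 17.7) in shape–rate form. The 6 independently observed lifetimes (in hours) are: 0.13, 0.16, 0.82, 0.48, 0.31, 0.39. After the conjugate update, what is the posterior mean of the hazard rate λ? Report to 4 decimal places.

With a Gamma(shape α, rate β) prior on the exponential rate λ, the posterior after n observations with total T = Σxᵢ is Gamma(α+n, β+T).
Sum of observations T = 2.29 hours; n = 6.
Posterior: Gamma(3.4+6, 17.7+2.29) = Gamma(9.4, 19.99).
Posterior mean of λ = α/β = 9.4/19.99 = 0.4702.

0.4702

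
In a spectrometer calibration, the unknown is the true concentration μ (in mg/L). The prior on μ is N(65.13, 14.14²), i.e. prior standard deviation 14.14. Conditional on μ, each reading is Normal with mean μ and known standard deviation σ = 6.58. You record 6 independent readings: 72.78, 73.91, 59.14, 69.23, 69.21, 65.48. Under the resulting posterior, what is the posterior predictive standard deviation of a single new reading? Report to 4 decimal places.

7.0895

For Normal data with known variance σ², a Normal(μ₀, σ₀²) prior on μ is conjugate. Posterior precision = 1/σ₀² + n/σ²; posterior mean is the precision-weighted average of μ₀ and x̄.
σ₀² = 14.14² = 199.9396, σ² = 6.58² = 43.2964; σ² + n·σ₀² = 43.2964 + 6·199.9396 = 1242.934.
Posterior precision = 1/σ₀² + n/σ² = 1/199.9396 + 6/43.2964 = (σ² + n·σ₀²)/(σ₀²σ²) = 1242.934/(199.9396·43.2964); posterior variance σₙ² = σ₀²σ²/(σ² + n·σ₀²) = 199.9396·43.2964/1242.934 = 6.964702.
Predictive variance for one new observation = σₙ² + σ² = 199.9396·43.2964/1242.934 + 43.2964 = σ²·(σ₀² + 1242.934)/1242.934 = 43.2964·1442.8736/1242.934 = 50.261102; SD = √(43.2964·1442.8736/1242.934) = 7.0895.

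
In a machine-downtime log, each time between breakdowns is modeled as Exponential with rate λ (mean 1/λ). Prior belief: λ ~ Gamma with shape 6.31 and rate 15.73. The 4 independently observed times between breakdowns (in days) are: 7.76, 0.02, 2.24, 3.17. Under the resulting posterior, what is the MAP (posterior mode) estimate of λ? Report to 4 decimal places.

With a Gamma(shape α, rate β) prior on the exponential rate λ, the posterior after n observations with total T = Σxᵢ is Gamma(α+n, β+T).
Sum of observations T = 13.19 days; n = 4.
Posterior: Gamma(6.31+4, 15.73+13.19) = Gamma(10.31, 28.92).
Mode = (α−1)/β = 0.3219.

0.3219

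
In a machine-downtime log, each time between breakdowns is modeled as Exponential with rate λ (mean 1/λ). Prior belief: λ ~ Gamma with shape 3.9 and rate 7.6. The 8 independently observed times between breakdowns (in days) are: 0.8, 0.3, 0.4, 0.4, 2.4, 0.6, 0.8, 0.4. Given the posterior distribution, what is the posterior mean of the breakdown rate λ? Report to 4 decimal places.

0.8686

With a Gamma(shape α, rate β) prior on the exponential rate λ, the posterior after n observations with total T = Σxᵢ is Gamma(α+n, β+T).
Sum of observations T = 6.1 days; n = 8.
Posterior: Gamma(3.9+8, 7.6+6.1) = Gamma(11.9, 13.7).
Posterior mean of λ = α/β = 11.9/13.7 = 0.8686.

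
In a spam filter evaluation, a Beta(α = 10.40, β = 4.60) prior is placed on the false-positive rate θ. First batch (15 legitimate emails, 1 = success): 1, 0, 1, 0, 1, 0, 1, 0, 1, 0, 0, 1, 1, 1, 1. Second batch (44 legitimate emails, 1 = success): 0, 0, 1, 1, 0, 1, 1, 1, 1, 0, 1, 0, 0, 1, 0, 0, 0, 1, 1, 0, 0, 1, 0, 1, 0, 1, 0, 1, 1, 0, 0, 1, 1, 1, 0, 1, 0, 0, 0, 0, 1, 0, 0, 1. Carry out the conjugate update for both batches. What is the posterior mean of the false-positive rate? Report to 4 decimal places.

The Beta prior is conjugate to a Binomial/Bernoulli likelihood; the update adds successes to α and failures to β.
After batch 1: Beta(10.40+9, 4.60+6) = Beta(19.40, 10.60).
After batch 2: Beta(19.40+21, 10.60+23) = Beta(40.40, 33.60).
Posterior mean = α/(α+β) = 40.40/74.00 = 0.5459.

0.5459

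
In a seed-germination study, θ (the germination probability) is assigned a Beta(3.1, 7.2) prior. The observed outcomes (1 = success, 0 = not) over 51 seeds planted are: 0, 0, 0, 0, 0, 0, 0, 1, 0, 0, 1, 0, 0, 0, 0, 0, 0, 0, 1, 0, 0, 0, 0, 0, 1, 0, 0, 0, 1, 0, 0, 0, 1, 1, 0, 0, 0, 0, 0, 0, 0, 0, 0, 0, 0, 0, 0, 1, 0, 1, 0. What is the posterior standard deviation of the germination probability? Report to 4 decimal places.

0.0504

The Beta prior is conjugate to a Binomial/Bernoulli likelihood; the update adds successes to α and failures to β.
Posterior: Beta(α+k, β+n−k) = Beta(3.1+9, 7.2+42) = Beta(12.1, 49.2).
Var = αβ/((α+β)²(α+β+1)) = 12.1·49.2/(61.3²·62.3) = 0.00254297; SD = √0.00254297 = 0.0504.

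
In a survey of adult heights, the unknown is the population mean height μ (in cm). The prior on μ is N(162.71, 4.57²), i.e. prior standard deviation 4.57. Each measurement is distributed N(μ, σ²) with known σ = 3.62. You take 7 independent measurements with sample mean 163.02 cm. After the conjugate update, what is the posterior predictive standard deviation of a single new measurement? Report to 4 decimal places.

3.8500

For Normal data with known variance σ², a Normal(μ₀, σ₀²) prior on μ is conjugate. Posterior precision = 1/σ₀² + n/σ²; posterior mean is the precision-weighted average of μ₀ and x̄.
σ₀² = 4.57² = 20.8849, σ² = 3.62² = 13.1044; σ² + n·σ₀² = 13.1044 + 7·20.8849 = 159.2987.
Posterior precision = 1/σ₀² + n/σ² = 1/20.8849 + 7/13.1044 = (σ² + n·σ₀²)/(σ₀²σ²) = 159.2987/(20.8849·13.1044); posterior variance σₙ² = σ₀²σ²/(σ² + n·σ₀²) = 20.8849·13.1044/159.2987 = 1.718056.
Predictive variance for one new observation = σₙ² + σ² = 20.8849·13.1044/159.2987 + 13.1044 = σ²·(σ₀² + 159.2987)/159.2987 = 13.1044·180.1836/159.2987 = 14.822456; SD = √(13.1044·180.1836/159.2987) = 3.8500.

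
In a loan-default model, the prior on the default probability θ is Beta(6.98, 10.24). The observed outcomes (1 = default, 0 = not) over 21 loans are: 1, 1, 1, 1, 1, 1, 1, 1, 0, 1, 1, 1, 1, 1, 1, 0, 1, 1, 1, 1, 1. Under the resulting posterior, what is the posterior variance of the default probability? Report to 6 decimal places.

0.005550

The Beta prior is conjugate to a Binomial/Bernoulli likelihood; the update adds successes to α and failures to β.
Posterior: Beta(α+k, β+n−k) = Beta(6.98+19, 10.24+2) = Beta(25.98, 12.24).
Var = αβ/((α+β)²(α+β+1)) = 25.98·12.24/(38.22²·39.22) = 0.005550.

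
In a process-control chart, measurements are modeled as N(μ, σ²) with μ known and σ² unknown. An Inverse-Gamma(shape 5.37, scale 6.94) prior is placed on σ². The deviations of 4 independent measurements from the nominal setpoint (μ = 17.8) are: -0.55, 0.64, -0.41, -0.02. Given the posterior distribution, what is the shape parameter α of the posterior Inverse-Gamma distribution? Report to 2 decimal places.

With known mean μ and an Inverse-Gamma(α, β) prior on σ², the Normal likelihood is conjugate: posterior is Inv-Gamma(α + n/2, β + Σ(xᵢ−μ)²/2).
Σ(xᵢ−μ)² = (-0.55)² + (0.64)² + (-0.41)² + (-0.02)² = 0.8806.
Posterior: Inv-Gamma(5.37 + 4/2, 6.94 + 0.8806/2) = Inv-Gamma(7.37, 7.38030).
Posterior α = 7.37.

7.37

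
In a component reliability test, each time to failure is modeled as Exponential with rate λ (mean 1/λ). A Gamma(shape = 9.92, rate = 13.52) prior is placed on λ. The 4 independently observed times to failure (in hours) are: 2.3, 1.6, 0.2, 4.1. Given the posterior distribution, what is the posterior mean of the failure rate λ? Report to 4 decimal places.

With a Gamma(shape α, rate β) prior on the exponential rate λ, the posterior after n observations with total T = Σxᵢ is Gamma(α+n, β+T).
Sum of observations T = 8.2 hours; n = 4.
Posterior: Gamma(9.92+4, 13.52+8.2) = Gamma(13.92, 21.72).
Posterior mean of λ = α/β = 13.92/21.72 = 0.6409.

0.6409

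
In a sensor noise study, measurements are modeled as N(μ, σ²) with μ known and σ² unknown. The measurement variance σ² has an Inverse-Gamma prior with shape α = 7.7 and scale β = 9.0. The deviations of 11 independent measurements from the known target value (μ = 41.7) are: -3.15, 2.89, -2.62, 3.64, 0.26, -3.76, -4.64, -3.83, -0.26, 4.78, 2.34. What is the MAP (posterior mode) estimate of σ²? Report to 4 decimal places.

With known mean μ and an Inverse-Gamma(α, β) prior on σ², the Normal likelihood is conjugate: posterior is Inv-Gamma(α + n/2, β + Σ(xᵢ−μ)²/2).
Σ(xᵢ−μ)² = (-3.15)² + (2.89)² + (-2.62)² + (3.64)² + (0.26)² + (-3.76)² + (-4.64)² + (-3.83)² + (-0.26)² + (4.78)² + (2.34)² = 117.1839.
Posterior: Inv-Gamma(7.7 + 11/2, 9.0 + 117.1839/2) = Inv-Gamma(13.20, 67.59195).
Mode = β/(α+1) = 67.59195/14.20 = 4.7600.

4.7600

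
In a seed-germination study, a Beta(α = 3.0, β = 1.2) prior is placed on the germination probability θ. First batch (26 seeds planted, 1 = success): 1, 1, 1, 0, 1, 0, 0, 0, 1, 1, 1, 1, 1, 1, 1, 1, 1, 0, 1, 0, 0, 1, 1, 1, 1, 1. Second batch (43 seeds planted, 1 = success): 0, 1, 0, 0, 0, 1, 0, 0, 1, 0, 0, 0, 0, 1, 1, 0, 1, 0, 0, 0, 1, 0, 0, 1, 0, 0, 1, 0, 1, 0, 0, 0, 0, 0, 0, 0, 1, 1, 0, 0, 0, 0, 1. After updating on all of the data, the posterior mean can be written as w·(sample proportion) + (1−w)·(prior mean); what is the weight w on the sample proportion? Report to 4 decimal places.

0.9426

The Beta prior is conjugate to a Binomial/Bernoulli likelihood; the update adds successes to α and failures to β.
Total number of seeds planted: n = 26 + 43 = 69.
Posterior mean = (α₀+k)/(α₀+β₀+n) = [n/(α₀+β₀+n)]·(k/n) + [(α₀+β₀)/(α₀+β₀+n)]·α₀/(α₀+β₀), so only n and the prior enter the weight.
The weight on the data is w = n/(α₀+β₀+n) = 69/(3.0+1.2+69) = 69/73.2 = 0.9426.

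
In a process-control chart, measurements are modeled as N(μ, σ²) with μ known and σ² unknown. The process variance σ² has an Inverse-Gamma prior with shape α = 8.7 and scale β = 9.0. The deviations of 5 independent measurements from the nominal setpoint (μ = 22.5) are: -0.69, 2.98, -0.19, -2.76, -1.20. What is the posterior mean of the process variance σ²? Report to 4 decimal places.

1.7868

With known mean μ and an Inverse-Gamma(α, β) prior on σ², the Normal likelihood is conjugate: posterior is Inv-Gamma(α + n/2, β + Σ(xᵢ−μ)²/2).
Σ(xᵢ−μ)² = (-0.69)² + (2.98)² + (-0.19)² + (-2.76)² + (-1.20)² = 18.4502.
Posterior: Inv-Gamma(8.7 + 5/2, 9.0 + 18.4502/2) = Inv-Gamma(11.20, 18.22510).
E[σ²|data] = β/(α−1) = 18.22510/10.20 = 1.7868.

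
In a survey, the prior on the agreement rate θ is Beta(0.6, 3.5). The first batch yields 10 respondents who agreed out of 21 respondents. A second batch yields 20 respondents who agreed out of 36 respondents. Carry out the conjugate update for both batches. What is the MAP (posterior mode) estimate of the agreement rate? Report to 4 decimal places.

The Beta prior is conjugate to a Binomial/Bernoulli likelihood; the update adds successes to α and failures to β.
After batch 1: Beta(0.6+10, 3.5+11) = Beta(10.6, 14.5).
After batch 2: Beta(10.6+20, 14.5+16) = Beta(30.6, 30.5).
Mode of Beta(a,b) for a,b>1 is (a−1)/(a+b−2) = 29.6/59.1 = 0.5008.

0.5008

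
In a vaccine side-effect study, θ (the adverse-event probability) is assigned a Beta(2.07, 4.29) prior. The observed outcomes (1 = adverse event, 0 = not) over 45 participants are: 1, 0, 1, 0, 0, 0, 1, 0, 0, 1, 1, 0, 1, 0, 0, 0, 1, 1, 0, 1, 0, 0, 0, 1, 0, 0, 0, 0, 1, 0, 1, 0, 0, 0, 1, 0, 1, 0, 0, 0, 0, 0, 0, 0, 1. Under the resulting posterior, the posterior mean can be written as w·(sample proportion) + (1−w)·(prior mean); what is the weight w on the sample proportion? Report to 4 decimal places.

0.8762

The Beta prior is conjugate to a Binomial/Bernoulli likelihood; the update adds successes to α and failures to β.
Posterior mean = (α₀+k)/(α₀+β₀+n) = [n/(α₀+β₀+n)]·(k/n) + [(α₀+β₀)/(α₀+β₀+n)]·α₀/(α₀+β₀), so only n and the prior enter the weight.
The weight on the data is w = n/(α₀+β₀+n) = 45/(2.07+4.29+45) = 45/51.36 = 0.8762.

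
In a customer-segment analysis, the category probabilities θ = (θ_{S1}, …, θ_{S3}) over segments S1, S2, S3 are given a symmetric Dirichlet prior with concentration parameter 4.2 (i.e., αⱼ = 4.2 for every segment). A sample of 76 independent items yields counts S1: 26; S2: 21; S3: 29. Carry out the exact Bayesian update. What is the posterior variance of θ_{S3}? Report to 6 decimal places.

The Dirichlet prior is conjugate to the Multinomial likelihood: each posterior αⱼ = prior αⱼ + observed count nⱼ.
Posterior concentration: (30.2, 25.2, 33.2), total = 88.6.
Var[θ_j] = α_j(Σα−α_j)/((Σα)²(Σα+1)) = 33.2·55.4/(88.6²·89.6) = 0.002615.

0.002615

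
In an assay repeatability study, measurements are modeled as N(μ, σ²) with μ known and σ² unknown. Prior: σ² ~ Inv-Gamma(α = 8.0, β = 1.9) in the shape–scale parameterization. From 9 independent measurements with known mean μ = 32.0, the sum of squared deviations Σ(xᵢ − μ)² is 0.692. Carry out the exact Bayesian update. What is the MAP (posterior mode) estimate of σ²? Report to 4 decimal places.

0.1664

With known mean μ and an Inverse-Gamma(α, β) prior on σ², the Normal likelihood is conjugate: posterior is Inv-Gamma(α + n/2, β + Σ(xᵢ−μ)²/2).
Posterior: Inv-Gamma(8.0 + 9/2, 1.9 + 0.692/2) = Inv-Gamma(12.50, 2.2460).
Mode = β/(α+1) = 2.2460/13.50 = 0.1664.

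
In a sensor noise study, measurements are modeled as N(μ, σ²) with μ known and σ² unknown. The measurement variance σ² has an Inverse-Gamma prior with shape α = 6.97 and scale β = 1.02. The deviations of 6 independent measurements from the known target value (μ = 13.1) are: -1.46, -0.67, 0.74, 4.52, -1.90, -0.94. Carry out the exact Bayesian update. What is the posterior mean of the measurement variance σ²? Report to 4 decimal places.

With known mean μ and an Inverse-Gamma(α, β) prior on σ², the Normal likelihood is conjugate: posterior is Inv-Gamma(α + n/2, β + Σ(xᵢ−μ)²/2).
Σ(xᵢ−μ)² = (-1.46)² + (-0.67)² + (0.74)² + (4.52)² + (-1.90)² + (-0.94)² = 28.0521.
Posterior: Inv-Gamma(6.97 + 6/2, 1.02 + 28.0521/2) = Inv-Gamma(9.97, 15.04605).
E[σ²|data] = β/(α−1) = 15.04605/8.97 = 1.6774.

1.6774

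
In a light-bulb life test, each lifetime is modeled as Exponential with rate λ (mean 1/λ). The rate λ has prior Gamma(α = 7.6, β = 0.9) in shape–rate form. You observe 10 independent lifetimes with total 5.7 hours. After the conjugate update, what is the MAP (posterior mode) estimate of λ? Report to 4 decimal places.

With a Gamma(shape α, rate β) prior on the exponential rate λ, the posterior after n observations with total T = Σxᵢ is Gamma(α+n, β+T).
Posterior: Gamma(7.6+10, 0.9+5.7) = Gamma(17.6, 6.6).
Mode = (α−1)/β = 2.5152.

2.5152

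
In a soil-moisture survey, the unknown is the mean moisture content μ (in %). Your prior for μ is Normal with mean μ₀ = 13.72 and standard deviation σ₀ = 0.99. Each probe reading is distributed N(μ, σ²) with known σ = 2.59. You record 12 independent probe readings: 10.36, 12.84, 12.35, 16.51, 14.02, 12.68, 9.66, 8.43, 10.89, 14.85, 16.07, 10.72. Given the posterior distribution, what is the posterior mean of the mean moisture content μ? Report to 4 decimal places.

For Normal data with known variance σ², a Normal(μ₀, σ₀²) prior on μ is conjugate. Posterior precision = 1/σ₀² + n/σ²; posterior mean is the precision-weighted average of μ₀ and x̄.
Σxᵢ = 10.36 + 12.84 + 12.35 + 16.51 + 14.02 + 12.68 + 9.66 + 8.43 + 10.89 + 14.85 + 16.07 + 10.72 = 149.38, so n·x̄ = 149.38.
σ₀² = 0.99² = 0.9801, σ² = 2.59² = 6.7081; σ² + n·σ₀² = 6.7081 + 12·0.9801 = 18.4693.
Posterior mean = (μ₀/σ₀² + n·x̄/σ²)/(1/σ₀² + n/σ²) = (σ²·μ₀ + σ₀²·n·x̄)/(σ² + n·σ₀²) = (6.7081·13.72 + 0.9801·149.38)/18.4693 = 238.44247/18.4693 = 12.9102.

12.9102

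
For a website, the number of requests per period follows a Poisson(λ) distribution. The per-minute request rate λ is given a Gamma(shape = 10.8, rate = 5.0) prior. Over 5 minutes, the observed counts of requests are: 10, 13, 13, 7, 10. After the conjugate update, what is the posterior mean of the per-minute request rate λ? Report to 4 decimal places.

6.3800

With a Gamma(shape α, rate β) prior, the Poisson likelihood is conjugate: the posterior is Gamma(α + ΣXᵢ, β + n).
Sum of counts S = 53 over n = 5 minutes.
Posterior: Gamma(α+S, β+n) = Gamma(10.8+53, 5.0+5) = Gamma(63.8, 10.0).
Posterior mean = α/β = 63.8/10.0 = 6.3800.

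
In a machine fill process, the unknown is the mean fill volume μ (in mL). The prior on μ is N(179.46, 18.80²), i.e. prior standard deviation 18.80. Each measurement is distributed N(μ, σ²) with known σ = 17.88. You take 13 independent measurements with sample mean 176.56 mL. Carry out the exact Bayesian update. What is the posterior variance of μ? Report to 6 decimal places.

22.992117

For Normal data with known variance σ², a Normal(μ₀, σ₀²) prior on μ is conjugate. Posterior precision = 1/σ₀² + n/σ²; posterior mean is the precision-weighted average of μ₀ and x̄.
σ₀² = 18.80² = 353.44, σ² = 17.88² = 319.6944; σ² + n·σ₀² = 319.6944 + 13·353.44 = 4914.4144.
Posterior precision = 1/σ₀² + n/σ² = 1/353.44 + 13/319.6944 = (σ² + n·σ₀²)/(σ₀²σ²) = 4914.4144/(353.44·319.6944); posterior variance σₙ² = σ₀²σ²/(σ² + n·σ₀²) = 353.44·319.6944/4914.4144 = 22.992117.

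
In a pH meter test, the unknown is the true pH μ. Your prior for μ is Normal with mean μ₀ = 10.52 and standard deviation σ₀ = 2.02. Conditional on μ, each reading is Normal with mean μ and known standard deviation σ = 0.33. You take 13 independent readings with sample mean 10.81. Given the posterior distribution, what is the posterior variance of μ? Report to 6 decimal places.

0.008360

For Normal data with known variance σ², a Normal(μ₀, σ₀²) prior on μ is conjugate. Posterior precision = 1/σ₀² + n/σ²; posterior mean is the precision-weighted average of μ₀ and x̄.
σ₀² = 2.02² = 4.0804, σ² = 0.33² = 0.1089; σ² + n·σ₀² = 0.1089 + 13·4.0804 = 53.1541.
Posterior precision = 1/σ₀² + n/σ² = 1/4.0804 + 13/0.1089 = (σ² + n·σ₀²)/(σ₀²σ²) = 53.1541/(4.0804·0.1089); posterior variance σₙ² = σ₀²σ²/(σ² + n·σ₀²) = 4.0804·0.1089/53.1541 = 0.008360.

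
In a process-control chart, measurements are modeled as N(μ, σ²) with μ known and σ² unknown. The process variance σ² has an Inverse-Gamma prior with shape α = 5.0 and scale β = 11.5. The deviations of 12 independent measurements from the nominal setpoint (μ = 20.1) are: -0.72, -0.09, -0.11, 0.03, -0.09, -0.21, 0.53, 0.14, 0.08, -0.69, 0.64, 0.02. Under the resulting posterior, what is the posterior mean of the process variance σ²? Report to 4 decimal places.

1.2392

With known mean μ and an Inverse-Gamma(α, β) prior on σ², the Normal likelihood is conjugate: posterior is Inv-Gamma(α + n/2, β + Σ(xᵢ−μ)²/2).
Σ(xᵢ−μ)² = (-0.72)² + (-0.09)² + (-0.11)² + (0.03)² + (-0.09)² + (-0.21)² + (0.53)² + (0.14)² + (0.08)² + (-0.69)² + (0.64)² + (0.02)² = 1.7847.
Posterior: Inv-Gamma(5.0 + 12/2, 11.5 + 1.7847/2) = Inv-Gamma(11.00, 12.39235).
E[σ²|data] = β/(α−1) = 12.39235/10.00 = 1.2392.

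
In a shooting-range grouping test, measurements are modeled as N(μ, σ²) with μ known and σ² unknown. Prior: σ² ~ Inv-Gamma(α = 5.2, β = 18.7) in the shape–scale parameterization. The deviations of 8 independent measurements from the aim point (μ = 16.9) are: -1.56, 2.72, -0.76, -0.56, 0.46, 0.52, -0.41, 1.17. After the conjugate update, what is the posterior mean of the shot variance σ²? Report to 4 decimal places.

With known mean μ and an Inverse-Gamma(α, β) prior on σ², the Normal likelihood is conjugate: posterior is Inv-Gamma(α + n/2, β + Σ(xᵢ−μ)²/2).
Σ(xᵢ−μ)² = (-1.56)² + (2.72)² + (-0.76)² + (-0.56)² + (0.46)² + (0.52)² + (-0.41)² + (1.17)² = 12.7422.
Posterior: Inv-Gamma(5.2 + 8/2, 18.7 + 12.7422/2) = Inv-Gamma(9.20, 25.07110).
E[σ²|data] = β/(α−1) = 25.07110/8.20 = 3.0575.

3.0575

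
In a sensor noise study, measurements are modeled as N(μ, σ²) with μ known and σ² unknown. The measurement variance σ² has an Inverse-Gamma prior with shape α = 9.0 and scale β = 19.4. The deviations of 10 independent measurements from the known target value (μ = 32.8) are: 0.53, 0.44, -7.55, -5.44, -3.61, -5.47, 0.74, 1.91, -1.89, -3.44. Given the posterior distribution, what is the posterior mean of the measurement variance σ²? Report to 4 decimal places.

7.2471

With known mean μ and an Inverse-Gamma(α, β) prior on σ², the Normal likelihood is conjugate: posterior is Inv-Gamma(α + n/2, β + Σ(xᵢ−μ)²/2).
Σ(xᵢ−μ)² = (0.53)² + (0.44)² + (-7.55)² + (-5.44)² + (-3.61)² + (-5.47)² + (0.74)² + (1.91)² + (-1.89)² + (-3.44)² = 149.6250.
Posterior: Inv-Gamma(9.0 + 10/2, 19.4 + 149.6250/2) = Inv-Gamma(14.00, 94.21250).
E[σ²|data] = β/(α−1) = 94.21250/13.00 = 7.2471.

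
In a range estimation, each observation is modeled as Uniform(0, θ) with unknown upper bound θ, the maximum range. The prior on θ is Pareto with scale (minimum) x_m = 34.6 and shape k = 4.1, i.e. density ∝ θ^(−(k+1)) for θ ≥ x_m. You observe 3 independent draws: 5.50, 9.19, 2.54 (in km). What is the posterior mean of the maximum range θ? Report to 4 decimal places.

40.2721

A Pareto(scale x_m, shape k) prior on the upper bound θ of Uniform(0, θ) is conjugate: posterior is Pareto(max(x_m, max xᵢ), k + n).
Sample maximum = 9.19; prior scale x_m = 34.6 → posterior scale = max = 34.60.
Posterior shape = 4.1 + 3 = 7.1.
E[θ|data] = k·x_m/(k−1) = 7.1·34.60/6.1 = 40.2721.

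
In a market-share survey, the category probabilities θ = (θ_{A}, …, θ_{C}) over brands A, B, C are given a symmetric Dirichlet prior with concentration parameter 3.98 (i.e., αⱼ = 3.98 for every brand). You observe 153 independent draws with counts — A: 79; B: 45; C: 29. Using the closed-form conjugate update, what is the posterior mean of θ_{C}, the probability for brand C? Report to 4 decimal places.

The Dirichlet prior is conjugate to the Multinomial likelihood: each posterior αⱼ = prior αⱼ + observed count nⱼ.
Posterior concentration: (82.98, 48.98, 32.98), total = 164.94.
E[θ_{C}|data] = α_{C}/Σα = 32.98/164.94 = 0.2000.

0.2000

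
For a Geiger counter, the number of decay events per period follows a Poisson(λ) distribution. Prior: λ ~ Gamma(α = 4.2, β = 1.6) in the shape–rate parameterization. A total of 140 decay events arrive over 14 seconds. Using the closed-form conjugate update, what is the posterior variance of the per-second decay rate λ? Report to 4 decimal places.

With a Gamma(shape α, rate β) prior, the Poisson likelihood is conjugate: the posterior is Gamma(α + ΣXᵢ, β + n).
Posterior: Gamma(α+S, β+n) = Gamma(4.2+140, 1.6+14) = Gamma(144.2, 15.6).
Var = α/β² = 144.2/15.6² = 0.5925.

0.5925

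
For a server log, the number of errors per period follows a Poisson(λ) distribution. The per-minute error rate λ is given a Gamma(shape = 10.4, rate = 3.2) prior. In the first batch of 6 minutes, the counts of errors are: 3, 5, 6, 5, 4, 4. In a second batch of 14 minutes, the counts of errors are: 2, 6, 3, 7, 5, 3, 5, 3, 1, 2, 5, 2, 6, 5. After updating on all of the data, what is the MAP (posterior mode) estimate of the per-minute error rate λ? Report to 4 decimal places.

With a Gamma(shape α, rate β) prior, the Poisson likelihood is conjugate: the posterior is Gamma(α + ΣXᵢ, β + n).
Batch 1: sum of counts S = 27 over n = 6 minutes.
After batch 1: Gamma(α+S, β+n) = Gamma(10.4+27, 3.2+6) = Gamma(37.4, 9.2).
Batch 2: sum of counts S = 55 over n = 14 minutes.
After batch 2: Gamma(α+S, β+n) = Gamma(37.4+55, 9.2+14) = Gamma(92.4, 23.2).
Mode of Gamma(α,β) for α≥1 is (α−1)/β = 91.4/23.2 = 3.9397.

3.9397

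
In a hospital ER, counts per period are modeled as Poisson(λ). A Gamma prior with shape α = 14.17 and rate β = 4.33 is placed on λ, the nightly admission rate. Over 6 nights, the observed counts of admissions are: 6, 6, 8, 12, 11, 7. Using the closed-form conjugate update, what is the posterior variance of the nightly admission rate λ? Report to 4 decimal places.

0.6014

With a Gamma(shape α, rate β) prior, the Poisson likelihood is conjugate: the posterior is Gamma(α + ΣXᵢ, β + n).
Sum of counts S = 50 over n = 6 nights.
Posterior: Gamma(α+S, β+n) = Gamma(14.17+50, 4.33+6) = Gamma(64.17, 10.33).
Var = α/β² = 64.17/10.33² = 0.6014.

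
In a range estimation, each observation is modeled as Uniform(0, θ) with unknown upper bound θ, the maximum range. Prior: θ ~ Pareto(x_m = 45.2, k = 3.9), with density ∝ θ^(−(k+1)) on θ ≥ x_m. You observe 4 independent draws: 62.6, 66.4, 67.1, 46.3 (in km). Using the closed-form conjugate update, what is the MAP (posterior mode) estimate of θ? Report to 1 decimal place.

A Pareto(scale x_m, shape k) prior on the upper bound θ of Uniform(0, θ) is conjugate: posterior is Pareto(max(x_m, max xᵢ), k + n).
Sample maximum = 67.1; prior scale x_m = 45.2 → posterior scale = max = 67.1.
Posterior shape = 3.9 + 4 = 7.9.
The Pareto density is decreasing on [x_m, ∞), so the mode is x_m = 67.1.

67.1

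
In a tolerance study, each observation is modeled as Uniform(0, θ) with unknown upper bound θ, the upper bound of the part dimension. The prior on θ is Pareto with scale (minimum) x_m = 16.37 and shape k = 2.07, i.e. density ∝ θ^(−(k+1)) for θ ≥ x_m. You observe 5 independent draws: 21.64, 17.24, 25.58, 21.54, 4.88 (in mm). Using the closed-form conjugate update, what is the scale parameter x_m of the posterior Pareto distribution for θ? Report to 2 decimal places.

25.58

A Pareto(scale x_m, shape k) prior on the upper bound θ of Uniform(0, θ) is conjugate: posterior is Pareto(max(x_m, max xᵢ), k + n).
Sample maximum = 25.58; prior scale x_m = 16.37 → posterior scale = max = 25.58.
Posterior shape = 2.07 + 5 = 7.07.
Posterior scale x_m = 25.58.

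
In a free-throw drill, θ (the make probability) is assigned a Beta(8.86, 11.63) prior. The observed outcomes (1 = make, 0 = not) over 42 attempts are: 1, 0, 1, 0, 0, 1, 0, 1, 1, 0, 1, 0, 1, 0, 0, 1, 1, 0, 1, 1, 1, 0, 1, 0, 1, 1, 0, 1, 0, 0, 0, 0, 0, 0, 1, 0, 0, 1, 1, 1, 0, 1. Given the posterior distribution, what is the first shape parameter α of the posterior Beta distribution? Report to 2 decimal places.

The Beta prior is conjugate to a Binomial/Bernoulli likelihood; the update adds successes to α and failures to β.
Posterior: Beta(α+k, β+n−k) = Beta(8.86+21, 11.63+21) = Beta(29.86, 32.63).
Posterior α = 29.86.

29.86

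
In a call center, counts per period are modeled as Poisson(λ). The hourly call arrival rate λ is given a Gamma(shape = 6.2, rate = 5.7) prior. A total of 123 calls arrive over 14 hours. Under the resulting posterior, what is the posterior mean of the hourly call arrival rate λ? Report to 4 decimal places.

6.5584

With a Gamma(shape α, rate β) prior, the Poisson likelihood is conjugate: the posterior is Gamma(α + ΣXᵢ, β + n).
Posterior: Gamma(α+S, β+n) = Gamma(6.2+123, 5.7+14) = Gamma(129.2, 19.7).
Posterior mean = α/β = 129.2/19.7 = 6.5584.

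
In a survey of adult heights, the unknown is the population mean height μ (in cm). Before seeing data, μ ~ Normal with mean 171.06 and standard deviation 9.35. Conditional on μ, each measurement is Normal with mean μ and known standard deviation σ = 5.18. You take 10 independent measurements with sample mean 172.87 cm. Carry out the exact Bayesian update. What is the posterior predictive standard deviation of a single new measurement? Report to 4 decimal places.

For Normal data with known variance σ², a Normal(μ₀, σ₀²) prior on μ is conjugate. Posterior precision = 1/σ₀² + n/σ²; posterior mean is the precision-weighted average of μ₀ and x̄.
σ₀² = 9.35² = 87.4225, σ² = 5.18² = 26.8324; σ² + n·σ₀² = 26.8324 + 10·87.4225 = 901.0574.
Posterior precision = 1/σ₀² + n/σ² = 1/87.4225 + 10/26.8324 = (σ² + n·σ₀²)/(σ₀²σ²) = 901.0574/(87.4225·26.8324); posterior variance σₙ² = σ₀²σ²/(σ² + n·σ₀²) = 87.4225·26.8324/901.0574 = 2.603336.
Predictive variance for one new observation = σₙ² + σ² = 87.4225·26.8324/901.0574 + 26.8324 = σ²·(σ₀² + 901.0574)/901.0574 = 26.8324·988.4799/901.0574 = 29.435736; SD = √(26.8324·988.4799/901.0574) = 5.4255.

5.4255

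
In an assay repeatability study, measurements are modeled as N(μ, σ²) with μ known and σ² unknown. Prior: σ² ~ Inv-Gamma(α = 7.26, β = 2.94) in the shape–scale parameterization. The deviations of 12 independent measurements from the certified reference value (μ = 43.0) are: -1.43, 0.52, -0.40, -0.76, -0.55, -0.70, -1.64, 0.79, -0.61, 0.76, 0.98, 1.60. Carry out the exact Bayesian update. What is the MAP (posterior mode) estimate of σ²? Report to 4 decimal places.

With known mean μ and an Inverse-Gamma(α, β) prior on σ², the Normal likelihood is conjugate: posterior is Inv-Gamma(α + n/2, β + Σ(xᵢ−μ)²/2).
Σ(xᵢ−μ)² = (-1.43)² + (0.52)² + (-0.40)² + (-0.76)² + (-0.55)² + (-0.70)² + (-1.64)² + (0.79)² + (-0.61)² + (0.76)² + (0.98)² + (1.60)² = 11.6292.
Posterior: Inv-Gamma(7.26 + 12/2, 2.94 + 11.6292/2) = Inv-Gamma(13.26, 8.75460).
Mode = β/(α+1) = 8.75460/14.26 = 0.6139.

0.6139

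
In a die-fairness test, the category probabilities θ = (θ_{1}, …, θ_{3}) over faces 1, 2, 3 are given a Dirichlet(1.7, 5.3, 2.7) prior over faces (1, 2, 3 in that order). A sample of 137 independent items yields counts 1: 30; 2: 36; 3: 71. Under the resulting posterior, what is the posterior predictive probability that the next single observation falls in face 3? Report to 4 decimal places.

The Dirichlet prior is conjugate to the Multinomial likelihood: each posterior αⱼ = prior αⱼ + observed count nⱼ.
Posterior concentration: (31.7, 41.3, 73.7), total = 146.7.
P(next = 3 | data) = α_{3}/Σα = 0.5024.

0.5024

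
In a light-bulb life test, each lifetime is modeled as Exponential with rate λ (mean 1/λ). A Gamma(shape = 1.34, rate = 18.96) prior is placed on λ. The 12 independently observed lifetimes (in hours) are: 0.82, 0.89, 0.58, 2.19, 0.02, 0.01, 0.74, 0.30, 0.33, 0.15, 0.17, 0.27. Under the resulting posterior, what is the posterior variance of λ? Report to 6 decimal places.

0.020628

With a Gamma(shape α, rate β) prior on the exponential rate λ, the posterior after n observations with total T = Σxᵢ is Gamma(α+n, β+T).
Sum of observations T = 6.47 hours; n = 12.
Posterior: Gamma(1.34+12, 18.96+6.47) = Gamma(13.34, 25.43).
Var = α/β² = 0.020628.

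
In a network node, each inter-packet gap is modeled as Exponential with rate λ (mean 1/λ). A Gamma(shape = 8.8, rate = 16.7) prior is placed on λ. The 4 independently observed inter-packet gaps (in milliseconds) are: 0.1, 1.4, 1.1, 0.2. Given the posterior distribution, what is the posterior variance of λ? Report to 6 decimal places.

0.033662

With a Gamma(shape α, rate β) prior on the exponential rate λ, the posterior after n observations with total T = Σxᵢ is Gamma(α+n, β+T).
Sum of observations T = 2.8 milliseconds; n = 4.
Posterior: Gamma(8.8+4, 16.7+2.8) = Gamma(12.8, 19.5).
Var = α/β² = 0.033662.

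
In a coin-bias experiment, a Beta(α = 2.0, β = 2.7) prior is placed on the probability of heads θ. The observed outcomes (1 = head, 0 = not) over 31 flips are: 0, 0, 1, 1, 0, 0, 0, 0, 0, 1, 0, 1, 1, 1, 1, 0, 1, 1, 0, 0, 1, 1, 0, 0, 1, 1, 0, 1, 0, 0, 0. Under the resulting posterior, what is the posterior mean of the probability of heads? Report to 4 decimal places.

0.4482

The Beta prior is conjugate to a Binomial/Bernoulli likelihood; the update adds successes to α and failures to β.
Posterior: Beta(α+k, β+n−k) = Beta(2.0+14, 2.7+17) = Beta(16.0, 19.7).
Posterior mean = α/(α+β) = 16.0/35.7 = 0.4482.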